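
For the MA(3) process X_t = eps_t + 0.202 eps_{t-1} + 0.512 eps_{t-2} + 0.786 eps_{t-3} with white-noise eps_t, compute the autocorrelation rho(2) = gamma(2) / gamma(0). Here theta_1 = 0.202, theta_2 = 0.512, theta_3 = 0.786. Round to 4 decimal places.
\rho(2) = 0.3492

For an MA(q) process with theta_0 = 1, the autocovariance is
  gamma(k) = sigma^2 * sum_{i=0..q-k} theta_i * theta_{i+k},
and rho(k) = gamma(k) / gamma(0). Sigma^2 cancels.
  numerator   = (1)*(0.512) + (0.202)*(0.786) = 0.670772.
  denominator = (1)^2 + (0.202)^2 + (0.512)^2 + (0.786)^2 = 1.920744.
  rho(2) = 0.670772 / 1.920744 = 0.3492.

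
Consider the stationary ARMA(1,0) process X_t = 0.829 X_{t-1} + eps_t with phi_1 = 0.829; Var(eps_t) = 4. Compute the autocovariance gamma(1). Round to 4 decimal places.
\gamma(1) = 10.6024

Multiply the model equation by X_{t-k} and take expectations. With theta_0 = psi_0 = 1 and psi_j the MA(infinity) weights, this gives
  gamma(k) - sum_i phi_i gamma(k-i) = c_k,
  c_k = sigma^2 * sum_{j=k..q} theta_j psi_{j-k}   (c_k = 0 for k > q),
using gamma(-m) = gamma(m).
Pure AR (q = 0): c_0 = sigma^2 = 4, c_k = 0 for k >= 1.
Equations for k = 0 and k = 1 (AR order 1):
  gamma(0) = phi_1 gamma(1) + c_0
  gamma(1) = phi_1 gamma(0) + c_1
Substituting the second into the first: gamma(0) (1 - phi_1^2) = c_0 + phi_1 c_1, so
  gamma(0) = c_0 / (1 - phi_1^2) = 4 / (1 - (0.829)^2) = 4 / 0.312759 = 12.7894.
  gamma(1) = phi_1 gamma(0) = (0.829)(12.7894) = 10.602413.
Therefore gamma(1) = 10.6024 (to 4 decimal places).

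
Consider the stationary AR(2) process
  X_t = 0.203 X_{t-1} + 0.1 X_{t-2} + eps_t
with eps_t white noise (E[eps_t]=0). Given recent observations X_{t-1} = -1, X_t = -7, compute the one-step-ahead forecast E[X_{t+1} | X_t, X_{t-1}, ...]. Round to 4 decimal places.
E[X_{t+1} \mid \mathcal F_t] = -1.5210

For an AR(p) model X_t = c + sum_i phi_i X_{t-i} + eps_t, the
one-step-ahead conditional mean is
  E[X_{t+1} | X_t, ...] = c + sum_i phi_i X_{t+1-i}.
Substitute known values:
  E[X_{t+1} | ...] = (0.203) * (-7) + (0.1) * (-1)
                   = -1.5210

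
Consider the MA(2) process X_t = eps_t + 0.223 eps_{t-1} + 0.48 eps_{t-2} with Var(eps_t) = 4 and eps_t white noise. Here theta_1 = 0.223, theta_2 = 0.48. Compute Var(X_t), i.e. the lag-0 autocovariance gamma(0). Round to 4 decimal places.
\gamma(0) = 5.1205

For an MA(q) process X_t = eps_t + sum_i theta_i eps_{t-i} with
Var(eps_t) = sigma^2, the variance is
  gamma(0) = sigma^2 * (1 + sum_i theta_i^2).
  sum_i theta_i^2 = (0.223)^2 + (0.48)^2 = 0.049729 + 0.2304 = 0.280129.
  gamma(0) = 4 * (1 + 0.280129) = 4 * 1.280129 = 5.120516, which rounds to 5.1205.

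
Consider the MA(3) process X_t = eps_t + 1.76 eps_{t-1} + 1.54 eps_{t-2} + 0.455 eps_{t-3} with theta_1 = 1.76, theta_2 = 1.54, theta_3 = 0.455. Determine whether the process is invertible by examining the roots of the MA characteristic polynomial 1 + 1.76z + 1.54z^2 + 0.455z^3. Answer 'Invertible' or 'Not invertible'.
\text{Invertible}

The MA(q) characteristic polynomial is P(z) = 1 + 1.76z + 1.54z^2 + 0.455z^3.
Invertibility requires all roots to lie outside the unit circle, i.e. |z| > 1 for every root.
Degree 3: look for a simple real root z0 first, then factor out (1 - z/z0) and solve the remaining quadratic.
Testing z0 = -2: P(-2) = 1 + (1.76)(-2) + (1.54)(-2)^2 + (0.455)(-2)^3
  = 1 + (-3.52) + (6.16) + (-3.64) = 0.  So z_0 = -2 is a root, |z_0| = 2.
Divide out the factor (1 + 0.5 z) = (1 - z/z0) (since 1/z0 = -0.5):
  P(z) = (1 + 0.5 z)(1 + (1.26) z + (0.91) z^2)
  [check: z-coef 1.26 - (-0.5) = 1.76; z^2-coef 0.91 - (-0.5)(1.26) = 1.54; z^3-coef -(-0.5)(0.91) = 0.455.]
Remaining roots from the quadratic factor 1 + (1.26) z + (0.91) z^2:
  Set 1 + (1.26) z + (0.91) z^2 = 0, i.e. a z^2 + b z + c = 0 with a = 0.91, b = 1.26, c = 1.
  Discriminant D = b^2 - 4ac = (1.26)^2 - 4*(0.91)*1 = 1.5876 - (3.64) = -2.0524.
  D < 0, so the roots are the complex-conjugate pair z = (-b +/- i sqrt(-D)) / (2a) = -0.6923 +/- 0.7872i.
  For a conjugate pair |z|^2 = z * conj(z) = (product of roots) = c/a = 1/(0.91) = 1.098901, so |z| = sqrt(1.098901) = 1.0483 for both roots.
Moduli of all roots: 2.0000, 1.0483, 1.0483.
All moduli strictly greater than 1? Yes.
Verdict: Invertible.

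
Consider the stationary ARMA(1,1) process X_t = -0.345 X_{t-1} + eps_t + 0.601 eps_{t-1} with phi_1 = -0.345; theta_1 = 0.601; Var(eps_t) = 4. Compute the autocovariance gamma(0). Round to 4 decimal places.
\gamma(0) = 4.2976

Multiply the model equation by X_{t-k} and take expectations. With theta_0 = psi_0 = 1 and psi_j the MA(infinity) weights, this gives
  gamma(k) - sum_i phi_i gamma(k-i) = c_k,
  c_k = sigma^2 * sum_{j=k..q} theta_j psi_{j-k}   (c_k = 0 for k > q),
using gamma(-m) = gamma(m).
psi-weights needed (psi_j = theta_j + sum_i phi_i psi_{j-i}):
  psi_1 = theta_1 + phi_1 = 0.601 + (-0.345) = 0.256
Right-hand sides:
  c_0 = sigma^2 (1 + theta_1 psi_1) = 4 * (1 + (0.601)(0.256)) = 4 * 1.153856 = 4.615424
  c_1 = sigma^2 theta_1 = 4 * (0.601) = 2.404
  c_2 = 0
Equations for k = 0 and k = 1 (AR order 1):
  gamma(0) = phi_1 gamma(1) + c_0
  gamma(1) = phi_1 gamma(0) + c_1
Substituting the second into the first: gamma(0) (1 - phi_1^2) = c_0 + phi_1 c_1, so
  gamma(0) = (c_0 + phi_1 c_1) / (1 - phi_1^2) = (4.615424 + (-0.345)(2.404)) / (1 - (-0.345)^2) = 3.786044 / 0.880975 = 4.297561.
Therefore gamma(0) = 4.2976 (to 4 decimal places).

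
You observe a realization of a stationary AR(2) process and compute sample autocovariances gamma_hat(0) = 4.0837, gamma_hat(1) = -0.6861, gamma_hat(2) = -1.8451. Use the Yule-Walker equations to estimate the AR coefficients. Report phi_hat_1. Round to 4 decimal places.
\hat\phi_{1} = -0.2510

The Yule-Walker equations for an AR(p) process read, in matrix form,
  Gamma_p phi = r_p,   with   (Gamma_p)_{ij} = gamma(|i - j|),
                       (r_p)_i = gamma(i),   i,j = 1..p.
Substitute the sample gammas (Toeplitz matrix and right-hand side of size 2):
  Gamma_p = [[4.0837, -0.6861], [-0.6861, 4.0837]]
  r_p     = [-0.6861, -1.8451]
Written out:
  4.0837 phi_1 - 0.6861 phi_2 = -0.6861
  -0.6861 phi_1 + 4.0837 phi_2 = -1.8451
Solve by Cramer's rule:
  det = gamma(0)^2 - gamma(1)^2 = (4.0837)^2 - (-0.6861)^2 = 16.67660569 - 0.47073321 = 16.20587248
  phi_hat_1 = [gamma(1) gamma(0) - gamma(1) gamma(2)] / det = [(-0.6861)(4.0837) - (-0.6861)(-1.8451)] / 16.20587248 = -4.06774968 / 16.20587248 = -0.251
  phi_hat_2 = [gamma(0) gamma(2) - gamma(1)^2] / det = [(4.0837)(-1.8451) - (-0.6861)^2] / 16.20587248 = -8.00556808 / 16.20587248 = -0.494
So phi_hat = [-0.2510, -0.4940].
Therefore phi_hat_1 = -0.2510.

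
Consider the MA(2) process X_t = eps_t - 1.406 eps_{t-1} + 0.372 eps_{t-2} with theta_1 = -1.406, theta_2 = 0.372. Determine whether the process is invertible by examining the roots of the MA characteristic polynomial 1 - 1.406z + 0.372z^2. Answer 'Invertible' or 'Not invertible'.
\text{Not invertible}

The MA(q) characteristic polynomial is P(z) = 1 - 1.406z + 0.372z^2.
Invertibility requires all roots to lie outside the unit circle, i.e. |z| > 1 for every root.
Set 1 + (-1.406) z + (0.372) z^2 = 0, i.e. a z^2 + b z + c = 0 with a = 0.372, b = -1.406, c = 1.
Discriminant D = b^2 - 4ac = (-1.406)^2 - 4*(0.372)*1 = 1.976836 - (1.488) = 0.488836.
D >= 0, so the roots are real: z = (-b +/- sqrt(D)) / (2a) = (1.406 +/- 0.699168) / (0.744).
  z_1 = (1.406 + 0.699168) / (0.744) = 2.8295,   |z_1| = 2.8295.
  z_2 = (1.406 - 0.699168) / (0.744) = 0.95,   |z_2| = 0.95.
Moduli of all roots: 2.8295, 0.9500.
All moduli strictly greater than 1? No.
Verdict: Not invertible.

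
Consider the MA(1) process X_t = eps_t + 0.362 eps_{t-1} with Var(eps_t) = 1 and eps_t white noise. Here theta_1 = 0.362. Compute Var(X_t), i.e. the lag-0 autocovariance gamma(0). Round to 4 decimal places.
\gamma(0) = 1.1310

For an MA(q) process X_t = eps_t + sum_i theta_i eps_{t-i} with
Var(eps_t) = sigma^2, the variance is
  gamma(0) = sigma^2 * (1 + sum_i theta_i^2).
  sum_i theta_i^2 = (0.362)^2 = 0.131044.
  gamma(0) = 1 * (1 + 0.131044) = 1 * 1.131044 = 1.131044, which rounds to 1.1310.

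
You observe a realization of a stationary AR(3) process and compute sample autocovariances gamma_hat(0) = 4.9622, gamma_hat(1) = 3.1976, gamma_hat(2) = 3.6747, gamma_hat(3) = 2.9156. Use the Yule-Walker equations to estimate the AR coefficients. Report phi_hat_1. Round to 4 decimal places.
\hat\phi_{1} = 0.2620

The Yule-Walker equations for an AR(p) process read, in matrix form,
  Gamma_p phi = r_p,   with   (Gamma_p)_{ij} = gamma(|i - j|),
                       (r_p)_i = gamma(i),   i,j = 1..p.
Substitute the sample gammas (Toeplitz matrix and right-hand side of size 3):
  Gamma_p = [[4.9622, 3.1976, 3.6747], [3.1976, 4.9622, 3.1976], [3.6747, 3.1976, 4.9622]]
  r_p     = [3.1976, 3.6747, 2.9156]
Written out (R1..R3):
  (R1) 4.9622 phi_1 + 3.1976 phi_2 + 3.6747 phi_3 = 3.1976
  (R2) 3.1976 phi_1 + 4.9622 phi_2 + 3.1976 phi_3 = 3.6747
  (R3) 3.6747 phi_1 + 3.1976 phi_2 + 4.9622 phi_3 = 2.9156
Gaussian elimination:
  R2 <- R2 - (3.1976/4.9622) R1 = R2 - (0.644392) R1:  2.901693 phi_2 + 0.829654 phi_3 = 1.614193
  R3 <- R3 - (3.6747/4.9622) R1 = R3 - (0.740538) R1:  0.829654 phi_2 + 2.240943 phi_3 = 0.547654
  R3 <- R3 - (0.829654/2.901693) R2 = R3 - (0.285921) R2:  2.003728 phi_3 = 0.086123
Back-substitution:
  phi_hat_3 = 0.086123 / 2.003728 = 0.042981
  phi_hat_2 = (1.614193 - (0.829654)(0.042981)) / 2.901693 = 0.544004
  phi_hat_1 = (3.1976 - (3.1976)(0.544004) - (3.6747)(0.042981)) / 4.9622 = 0.26201
So phi_hat = [0.2620, 0.5440, 0.0430].
Therefore phi_hat_1 = 0.2620.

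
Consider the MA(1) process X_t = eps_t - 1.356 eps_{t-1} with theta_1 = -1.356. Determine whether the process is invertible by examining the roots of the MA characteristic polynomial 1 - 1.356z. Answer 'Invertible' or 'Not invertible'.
\text{Not invertible}

The MA(q) characteristic polynomial is P(z) = 1 - 1.356z.
Invertibility requires all roots to lie outside the unit circle, i.e. |z| > 1 for every root.
This is linear in z: 1 + (-1.356) z = 0  =>  z = -1/(-1.356) = 0.737463,  |z| = 0.737463.
Moduli of all roots: 0.7375.
All moduli strictly greater than 1? No.
Verdict: Not invertible.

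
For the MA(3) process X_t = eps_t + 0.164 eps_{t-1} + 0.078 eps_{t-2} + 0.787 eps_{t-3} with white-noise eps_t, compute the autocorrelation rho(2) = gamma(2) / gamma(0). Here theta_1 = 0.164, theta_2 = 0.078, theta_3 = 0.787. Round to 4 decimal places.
\rho(2) = 0.1253

For an MA(q) process with theta_0 = 1, the autocovariance is
  gamma(k) = sigma^2 * sum_{i=0..q-k} theta_i * theta_{i+k},
and rho(k) = gamma(k) / gamma(0). Sigma^2 cancels.
  numerator   = (1)*(0.078) + (0.164)*(0.787) = 0.207068.
  denominator = (1)^2 + (0.164)^2 + (0.078)^2 + (0.787)^2 = 1.652349.
  rho(2) = 0.207068 / 1.652349 = 0.1253.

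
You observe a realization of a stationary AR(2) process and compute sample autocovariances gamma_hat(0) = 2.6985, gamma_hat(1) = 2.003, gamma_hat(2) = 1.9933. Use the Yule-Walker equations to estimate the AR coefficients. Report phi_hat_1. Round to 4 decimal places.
\hat\phi_{1} = 0.4320

The Yule-Walker equations for an AR(p) process read, in matrix form,
  Gamma_p phi = r_p,   with   (Gamma_p)_{ij} = gamma(|i - j|),
                       (r_p)_i = gamma(i),   i,j = 1..p.
Substitute the sample gammas (Toeplitz matrix and right-hand side of size 2):
  Gamma_p = [[2.6985, 2.003], [2.003, 2.6985]]
  r_p     = [2.003, 1.9933]
Written out:
  2.6985 phi_1 + 2.003 phi_2 = 2.003
  2.003 phi_1 + 2.6985 phi_2 = 1.9933
Solve by Cramer's rule:
  det = gamma(0)^2 - gamma(1)^2 = (2.6985)^2 - (2.003)^2 = 7.28190225 - 4.012009 = 3.26989325
  phi_hat_1 = [gamma(1) gamma(0) - gamma(1) gamma(2)] / det = [(2.003)(2.6985) - (2.003)(1.9933)] / 3.26989325 = 1.4125156 / 3.26989325 = 0.432
  phi_hat_2 = [gamma(0) gamma(2) - gamma(1)^2] / det = [(2.6985)(1.9933) - (2.003)^2] / 3.26989325 = 1.36691105 / 3.26989325 = 0.418
So phi_hat = [0.4320, 0.4180].
Therefore phi_hat_1 = 0.4320.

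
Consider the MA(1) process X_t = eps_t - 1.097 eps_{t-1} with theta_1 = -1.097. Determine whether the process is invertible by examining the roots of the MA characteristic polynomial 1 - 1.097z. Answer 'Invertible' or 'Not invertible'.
\text{Not invertible}

The MA(q) characteristic polynomial is P(z) = 1 - 1.097z.
Invertibility requires all roots to lie outside the unit circle, i.e. |z| > 1 for every root.
This is linear in z: 1 + (-1.097) z = 0  =>  z = -1/(-1.097) = 0.911577,  |z| = 0.911577.
Moduli of all roots: 0.9116.
All moduli strictly greater than 1? No.
Verdict: Not invertible.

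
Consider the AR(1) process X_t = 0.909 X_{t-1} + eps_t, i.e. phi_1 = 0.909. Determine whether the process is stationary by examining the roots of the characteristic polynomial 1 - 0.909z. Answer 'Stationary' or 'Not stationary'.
\text{Stationary}

The AR(p) characteristic polynomial is P(z) = 1 - 0.909z.
Stationarity requires all roots to lie outside the unit circle, i.e. |z| > 1 for every root.
This is linear in z: 1 + (-0.909) z = 0  =>  z = -1/(-0.909) = 1.10011,  |z| = 1.10011.
Moduli of all roots: 1.1001.
All moduli strictly greater than 1? Yes.
Verdict: Stationary.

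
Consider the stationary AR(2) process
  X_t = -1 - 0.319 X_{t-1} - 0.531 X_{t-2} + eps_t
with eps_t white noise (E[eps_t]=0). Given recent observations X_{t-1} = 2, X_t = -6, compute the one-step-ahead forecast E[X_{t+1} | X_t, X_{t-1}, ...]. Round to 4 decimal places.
E[X_{t+1} \mid \mathcal F_t] = -0.1480

For an AR(p) model X_t = c + sum_i phi_i X_{t-i} + eps_t, the
one-step-ahead conditional mean is
  E[X_{t+1} | X_t, ...] = c + sum_i phi_i X_{t+1-i}.
Substitute known values:
  E[X_{t+1} | ...] = -1 + (-0.319) * (-6) + (-0.531) * (2)
                   = -0.1480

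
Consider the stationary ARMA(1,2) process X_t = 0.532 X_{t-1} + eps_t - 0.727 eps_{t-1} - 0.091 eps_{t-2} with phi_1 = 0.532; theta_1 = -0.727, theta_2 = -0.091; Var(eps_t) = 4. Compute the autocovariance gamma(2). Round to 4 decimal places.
\gamma(2) = -0.6383

Multiply the model equation by X_{t-k} and take expectations. With theta_0 = psi_0 = 1 and psi_j the MA(infinity) weights, this gives
  gamma(k) - sum_i phi_i gamma(k-i) = c_k,
  c_k = sigma^2 * sum_{j=k..q} theta_j psi_{j-k}   (c_k = 0 for k > q),
using gamma(-m) = gamma(m).
psi-weights needed (psi_j = theta_j + sum_i phi_i psi_{j-i}):
  psi_1 = theta_1 + phi_1 = -0.727 + (0.532) = -0.195
  psi_2 = theta_2 + phi_1 psi_1 = -0.091 + (0.532)(-0.195) = -0.19474
Right-hand sides:
  c_0 = sigma^2 (1 + theta_1 psi_1 + theta_2 psi_2) = 4 * (1 + (-0.727)(-0.195) + (-0.091)(-0.19474)) = 4 * 1.159486 = 4.637945
  c_1 = sigma^2 (theta_1 + theta_2 psi_1) = 4 * (-0.727 + (-0.091)(-0.195)) = -2.83702
  c_2 = sigma^2 theta_2 = 4 * (-0.091) = -0.364
Equations for k = 0 and k = 1 (AR order 1):
  gamma(0) = phi_1 gamma(1) + c_0
  gamma(1) = phi_1 gamma(0) + c_1
Substituting the second into the first: gamma(0) (1 - phi_1^2) = c_0 + phi_1 c_1, so
  gamma(0) = (c_0 + phi_1 c_1) / (1 - phi_1^2) = (4.637945 + (0.532)(-2.83702)) / (1 - (0.532)^2) = 3.128651 / 0.716976 = 4.363676.
  gamma(1) = phi_1 gamma(0) + c_1 = (0.532)(4.363676) + (-2.83702) = -0.515545.
For k = 2: gamma(2) = phi_1 gamma(1) + c_2
  = (0.532)(-0.515545) + (-0.364) = -0.63827.
Therefore gamma(2) = -0.6383 (to 4 decimal places).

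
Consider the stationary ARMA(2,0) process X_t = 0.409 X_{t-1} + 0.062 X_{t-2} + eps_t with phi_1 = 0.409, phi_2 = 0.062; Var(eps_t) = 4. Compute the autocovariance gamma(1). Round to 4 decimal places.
\gamma(1) = 2.1619

Multiply the model equation by X_{t-k} and take expectations. With theta_0 = psi_0 = 1 and psi_j the MA(infinity) weights, this gives
  gamma(k) - sum_i phi_i gamma(k-i) = c_k,
  c_k = sigma^2 * sum_{j=k..q} theta_j psi_{j-k}   (c_k = 0 for k > q),
using gamma(-m) = gamma(m).
Pure AR (q = 0): c_0 = sigma^2 = 4, c_k = 0 for k >= 1.
Equations for k = 0, 1, 2 (AR order 2, c_2 = 0):
  (E0) gamma(0) = phi_1 gamma(1) + phi_2 gamma(2) + c_0
  (E1) gamma(1) = phi_1 gamma(0) + phi_2 gamma(1) + c_1
  (E2) gamma(2) = phi_1 gamma(1) + phi_2 gamma(0)
From (E1): gamma(1) = A gamma(0) + B with
  A = phi_1 / (1 - phi_2) = 0.409 / 0.938 = 0.436034,   B = c_1 / (1 - phi_2) = 0 / 0.938 = 0.
Insert (E2) into (E0): gamma(0) (1 - phi_2^2) = phi_1 (1 + phi_2) gamma(1) + c_0.
  phi_1 (1 + phi_2) = (0.409)(1.062) = 0.434358,   1 - phi_2^2 = 0.996156.
Replace gamma(1) by A gamma(0) + B and collect gamma(0):
  gamma(0) [0.996156 - (0.434358)(0.436034)] = c_0 = 4
  gamma(0) * 0.806761 = 4
  gamma(0) = 4 / 0.806761 = 4.958097.
  gamma(1) = A gamma(0) = (0.436034)(4.958097) = 2.1619.
Therefore gamma(1) = 2.1619 (to 4 decimal places).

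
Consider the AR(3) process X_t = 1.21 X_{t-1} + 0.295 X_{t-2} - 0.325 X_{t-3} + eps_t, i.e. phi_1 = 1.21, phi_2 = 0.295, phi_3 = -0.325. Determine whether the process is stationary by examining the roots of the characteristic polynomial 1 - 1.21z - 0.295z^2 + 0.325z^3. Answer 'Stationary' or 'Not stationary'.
\text{Not stationary}

The AR(p) characteristic polynomial is P(z) = 1 - 1.21z - 0.295z^2 + 0.325z^3.
Stationarity requires all roots to lie outside the unit circle, i.e. |z| > 1 for every root.
Degree 3: look for a simple real root z0 first, then factor out (1 - z/z0) and solve the remaining quadratic.
Testing z0 = 2: P(2) = 1 + (-1.21)(2) + (-0.295)(2)^2 + (0.325)(2)^3
  = 1 + (-2.42) + (-1.18) + (2.6) = 0.  So z_0 = 2 is a root, |z_0| = 2.
Divide out the factor (1 - 0.5 z) = (1 - z/z0) (since 1/z0 = 0.5):
  P(z) = (1 - 0.5 z)(1 + (-0.71) z + (-0.65) z^2)
  [check: z-coef -0.71 - (0.5) = -1.21; z^2-coef -0.65 - (0.5)(-0.71) = -0.295; z^3-coef -(0.5)(-0.65) = 0.325.]
Remaining roots from the quadratic factor 1 + (-0.71) z + (-0.65) z^2:
  Set 1 + (-0.71) z + (-0.65) z^2 = 0, i.e. a z^2 + b z + c = 0 with a = -0.65, b = -0.71, c = 1.
  Discriminant D = b^2 - 4ac = (-0.71)^2 - 4*(-0.65)*1 = 0.5041 - (-2.6) = 3.1041.
  D >= 0, so the roots are real: z = (-b +/- sqrt(D)) / (2a) = (0.71 +/- 1.761846) / (-1.3).
    z_1 = (0.71 + 1.761846) / (-1.3) = -1.9014,   |z_1| = 1.9014.
    z_2 = (0.71 - 1.761846) / (-1.3) = 0.8091,   |z_2| = 0.8091.
Moduli of all roots: 2.0000, 1.9014, 0.8091.
All moduli strictly greater than 1? No.
Verdict: Not stationary.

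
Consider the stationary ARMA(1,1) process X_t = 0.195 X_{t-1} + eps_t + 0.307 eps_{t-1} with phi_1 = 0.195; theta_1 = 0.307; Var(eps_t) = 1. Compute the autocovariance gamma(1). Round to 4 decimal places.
\gamma(1) = 0.5531

Multiply the model equation by X_{t-k} and take expectations. With theta_0 = psi_0 = 1 and psi_j the MA(infinity) weights, this gives
  gamma(k) - sum_i phi_i gamma(k-i) = c_k,
  c_k = sigma^2 * sum_{j=k..q} theta_j psi_{j-k}   (c_k = 0 for k > q),
using gamma(-m) = gamma(m).
psi-weights needed (psi_j = theta_j + sum_i phi_i psi_{j-i}):
  psi_1 = theta_1 + phi_1 = 0.307 + (0.195) = 0.502
Right-hand sides:
  c_0 = sigma^2 (1 + theta_1 psi_1) = 1 * (1 + (0.307)(0.502)) = 1 * 1.154114 = 1.154114
  c_1 = sigma^2 theta_1 = 1 * (0.307) = 0.307
  c_2 = 0
Equations for k = 0 and k = 1 (AR order 1):
  gamma(0) = phi_1 gamma(1) + c_0
  gamma(1) = phi_1 gamma(0) + c_1
Substituting the second into the first: gamma(0) (1 - phi_1^2) = c_0 + phi_1 c_1, so
  gamma(0) = (c_0 + phi_1 c_1) / (1 - phi_1^2) = (1.154114 + (0.195)(0.307)) / (1 - (0.195)^2) = 1.213979 / 0.961975 = 1.261965.
  gamma(1) = phi_1 gamma(0) + c_1 = (0.195)(1.261965) + (0.307) = 0.553083.
Therefore gamma(1) = 0.5531 (to 4 decimal places).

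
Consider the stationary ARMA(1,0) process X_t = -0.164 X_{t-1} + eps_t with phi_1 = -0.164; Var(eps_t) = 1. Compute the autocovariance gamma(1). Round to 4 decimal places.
\gamma(1) = -0.1685

Multiply the model equation by X_{t-k} and take expectations. With theta_0 = psi_0 = 1 and psi_j the MA(infinity) weights, this gives
  gamma(k) - sum_i phi_i gamma(k-i) = c_k,
  c_k = sigma^2 * sum_{j=k..q} theta_j psi_{j-k}   (c_k = 0 for k > q),
using gamma(-m) = gamma(m).
Pure AR (q = 0): c_0 = sigma^2 = 1, c_k = 0 for k >= 1.
Equations for k = 0 and k = 1 (AR order 1):
  gamma(0) = phi_1 gamma(1) + c_0
  gamma(1) = phi_1 gamma(0) + c_1
Substituting the second into the first: gamma(0) (1 - phi_1^2) = c_0 + phi_1 c_1, so
  gamma(0) = c_0 / (1 - phi_1^2) = 1 / (1 - (-0.164)^2) = 1 / 0.973104 = 1.027639.
  gamma(1) = phi_1 gamma(0) = (-0.164)(1.027639) = -0.168533.
Therefore gamma(1) = -0.1685 (to 4 decimal places).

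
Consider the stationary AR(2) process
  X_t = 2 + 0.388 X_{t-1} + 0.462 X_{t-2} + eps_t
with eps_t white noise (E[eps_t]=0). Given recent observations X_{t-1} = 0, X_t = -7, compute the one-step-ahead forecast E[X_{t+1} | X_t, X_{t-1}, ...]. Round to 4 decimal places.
E[X_{t+1} \mid \mathcal F_t] = -0.7160

For an AR(p) model X_t = c + sum_i phi_i X_{t-i} + eps_t, the
one-step-ahead conditional mean is
  E[X_{t+1} | X_t, ...] = c + sum_i phi_i X_{t+1-i}.
Substitute known values:
  E[X_{t+1} | ...] = 2 + (0.388) * (-7) + (0.462) * (0)
                   = -0.7160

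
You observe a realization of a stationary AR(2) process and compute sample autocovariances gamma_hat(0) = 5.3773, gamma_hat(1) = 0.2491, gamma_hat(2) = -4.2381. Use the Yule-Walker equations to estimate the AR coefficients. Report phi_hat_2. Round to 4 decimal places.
\hat\phi_{2} = -0.7920

The Yule-Walker equations for an AR(p) process read, in matrix form,
  Gamma_p phi = r_p,   with   (Gamma_p)_{ij} = gamma(|i - j|),
                       (r_p)_i = gamma(i),   i,j = 1..p.
Substitute the sample gammas (Toeplitz matrix and right-hand side of size 2):
  Gamma_p = [[5.3773, 0.2491], [0.2491, 5.3773]]
  r_p     = [0.2491, -4.2381]
Written out:
  5.3773 phi_1 + 0.2491 phi_2 = 0.2491
  0.2491 phi_1 + 5.3773 phi_2 = -4.2381
Solve by Cramer's rule:
  det = gamma(0)^2 - gamma(1)^2 = (5.3773)^2 - (0.2491)^2 = 28.91535529 - 0.06205081 = 28.85330448
  phi_hat_1 = [gamma(1) gamma(0) - gamma(1) gamma(2)] / det = [(0.2491)(5.3773) - (0.2491)(-4.2381)] / 28.85330448 = 2.39519614 / 28.85330448 = 0.083
  phi_hat_2 = [gamma(0) gamma(2) - gamma(1)^2] / det = [(5.3773)(-4.2381) - (0.2491)^2] / 28.85330448 = -22.85158594 / 28.85330448 = -0.792
So phi_hat = [0.0830, -0.7920].
Therefore phi_hat_2 = -0.7920.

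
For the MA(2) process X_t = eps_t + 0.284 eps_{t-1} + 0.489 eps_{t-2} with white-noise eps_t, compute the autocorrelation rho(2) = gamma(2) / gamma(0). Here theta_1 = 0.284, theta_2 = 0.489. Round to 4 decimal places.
\rho(2) = 0.3705

For an MA(q) process with theta_0 = 1, the autocovariance is
  gamma(k) = sigma^2 * sum_{i=0..q-k} theta_i * theta_{i+k},
and rho(k) = gamma(k) / gamma(0). Sigma^2 cancels.
  numerator   = (1)*(0.489) = 0.489.
  denominator = (1)^2 + (0.284)^2 + (0.489)^2 = 1.319777.
  rho(2) = 0.489 / 1.319777 = 0.3705.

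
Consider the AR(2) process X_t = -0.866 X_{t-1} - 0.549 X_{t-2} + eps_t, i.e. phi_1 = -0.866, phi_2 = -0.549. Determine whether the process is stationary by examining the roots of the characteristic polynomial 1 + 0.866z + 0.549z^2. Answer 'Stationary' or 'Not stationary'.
\text{Stationary}

The AR(p) characteristic polynomial is P(z) = 1 + 0.866z + 0.549z^2.
Stationarity requires all roots to lie outside the unit circle, i.e. |z| > 1 for every root.
Set 1 + (0.866) z + (0.549) z^2 = 0, i.e. a z^2 + b z + c = 0 with a = 0.549, b = 0.866, c = 1.
Discriminant D = b^2 - 4ac = (0.866)^2 - 4*(0.549)*1 = 0.749956 - (2.196) = -1.446044.
D < 0, so the roots are the complex-conjugate pair z = (-b +/- i sqrt(-D)) / (2a) = -0.7887 +/- 1.0952i.
For a conjugate pair |z|^2 = z * conj(z) = (product of roots) = c/a = 1/(0.549) = 1.821494, so |z| = sqrt(1.821494) = 1.3496 for both roots.
Moduli of all roots: 1.3496, 1.3496.
All moduli strictly greater than 1? Yes.
Verdict: Stationary.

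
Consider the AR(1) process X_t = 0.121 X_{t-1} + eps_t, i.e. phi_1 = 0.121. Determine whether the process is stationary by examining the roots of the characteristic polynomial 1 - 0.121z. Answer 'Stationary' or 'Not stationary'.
\text{Stationary}

The AR(p) characteristic polynomial is P(z) = 1 - 0.121z.
Stationarity requires all roots to lie outside the unit circle, i.e. |z| > 1 for every root.
This is linear in z: 1 + (-0.121) z = 0  =>  z = -1/(-0.121) = 8.264463,  |z| = 8.264463.
Moduli of all roots: 8.2645.
All moduli strictly greater than 1? Yes.
Verdict: Stationary.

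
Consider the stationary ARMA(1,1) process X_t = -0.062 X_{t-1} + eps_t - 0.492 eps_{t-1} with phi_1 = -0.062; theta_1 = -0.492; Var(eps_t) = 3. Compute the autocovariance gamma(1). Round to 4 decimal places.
\gamma(1) = -1.7193

Multiply the model equation by X_{t-k} and take expectations. With theta_0 = psi_0 = 1 and psi_j the MA(infinity) weights, this gives
  gamma(k) - sum_i phi_i gamma(k-i) = c_k,
  c_k = sigma^2 * sum_{j=k..q} theta_j psi_{j-k}   (c_k = 0 for k > q),
using gamma(-m) = gamma(m).
psi-weights needed (psi_j = theta_j + sum_i phi_i psi_{j-i}):
  psi_1 = theta_1 + phi_1 = -0.492 + (-0.062) = -0.554
Right-hand sides:
  c_0 = sigma^2 (1 + theta_1 psi_1) = 3 * (1 + (-0.492)(-0.554)) = 3 * 1.272568 = 3.817704
  c_1 = sigma^2 theta_1 = 3 * (-0.492) = -1.476
  c_2 = 0
Equations for k = 0 and k = 1 (AR order 1):
  gamma(0) = phi_1 gamma(1) + c_0
  gamma(1) = phi_1 gamma(0) + c_1
Substituting the second into the first: gamma(0) (1 - phi_1^2) = c_0 + phi_1 c_1, so
  gamma(0) = (c_0 + phi_1 c_1) / (1 - phi_1^2) = (3.817704 + (-0.062)(-1.476)) / (1 - (-0.062)^2) = 3.909216 / 0.996156 = 3.924301.
  gamma(1) = phi_1 gamma(0) + c_1 = (-0.062)(3.924301) + (-1.476) = -1.719307.
Therefore gamma(1) = -1.7193 (to 4 decimal places).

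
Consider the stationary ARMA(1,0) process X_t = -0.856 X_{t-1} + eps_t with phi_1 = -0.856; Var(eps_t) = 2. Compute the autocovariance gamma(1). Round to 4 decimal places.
\gamma(1) = -6.4057

Multiply the model equation by X_{t-k} and take expectations. With theta_0 = psi_0 = 1 and psi_j the MA(infinity) weights, this gives
  gamma(k) - sum_i phi_i gamma(k-i) = c_k,
  c_k = sigma^2 * sum_{j=k..q} theta_j psi_{j-k}   (c_k = 0 for k > q),
using gamma(-m) = gamma(m).
Pure AR (q = 0): c_0 = sigma^2 = 2, c_k = 0 for k >= 1.
Equations for k = 0 and k = 1 (AR order 1):
  gamma(0) = phi_1 gamma(1) + c_0
  gamma(1) = phi_1 gamma(0) + c_1
Substituting the second into the first: gamma(0) (1 - phi_1^2) = c_0 + phi_1 c_1, so
  gamma(0) = c_0 / (1 - phi_1^2) = 2 / (1 - (-0.856)^2) = 2 / 0.267264 = 7.483238.
  gamma(1) = phi_1 gamma(0) = (-0.856)(7.483238) = -6.405651.
Therefore gamma(1) = -6.4057 (to 4 decimal places).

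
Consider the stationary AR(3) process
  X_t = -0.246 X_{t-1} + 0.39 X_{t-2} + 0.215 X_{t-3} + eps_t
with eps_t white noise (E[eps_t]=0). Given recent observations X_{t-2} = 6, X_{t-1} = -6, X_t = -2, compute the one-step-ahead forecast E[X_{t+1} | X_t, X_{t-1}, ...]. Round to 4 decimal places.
E[X_{t+1} \mid \mathcal F_t] = -0.5580

For an AR(p) model X_t = c + sum_i phi_i X_{t-i} + eps_t, the
one-step-ahead conditional mean is
  E[X_{t+1} | X_t, ...] = c + sum_i phi_i X_{t+1-i}.
Substitute known values:
  E[X_{t+1} | ...] = (-0.246) * (-2) + (0.39) * (-6) + (0.215) * (6)
                   = -0.5580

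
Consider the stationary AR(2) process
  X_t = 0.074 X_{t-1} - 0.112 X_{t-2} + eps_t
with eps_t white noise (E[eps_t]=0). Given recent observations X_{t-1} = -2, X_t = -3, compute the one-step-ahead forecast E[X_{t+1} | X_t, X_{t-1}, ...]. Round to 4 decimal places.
E[X_{t+1} \mid \mathcal F_t] = 0.0020

For an AR(p) model X_t = c + sum_i phi_i X_{t-i} + eps_t, the
one-step-ahead conditional mean is
  E[X_{t+1} | X_t, ...] = c + sum_i phi_i X_{t+1-i}.
Substitute known values:
  E[X_{t+1} | ...] = (0.074) * (-3) + (-0.112) * (-2)
                   = 0.0020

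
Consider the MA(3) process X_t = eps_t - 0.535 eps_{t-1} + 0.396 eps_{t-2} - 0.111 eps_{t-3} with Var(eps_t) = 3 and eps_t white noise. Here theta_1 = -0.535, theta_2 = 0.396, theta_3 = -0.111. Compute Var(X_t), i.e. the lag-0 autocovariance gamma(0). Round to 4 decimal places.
\gamma(0) = 4.3661

For an MA(q) process X_t = eps_t + sum_i theta_i eps_{t-i} with
Var(eps_t) = sigma^2, the variance is
  gamma(0) = sigma^2 * (1 + sum_i theta_i^2).
  sum_i theta_i^2 = (-0.535)^2 + (0.396)^2 + (-0.111)^2 = 0.286225 + 0.156816 + 0.012321 = 0.455362.
  gamma(0) = 3 * (1 + 0.455362) = 3 * 1.455362 = 4.366086, which rounds to 4.3661.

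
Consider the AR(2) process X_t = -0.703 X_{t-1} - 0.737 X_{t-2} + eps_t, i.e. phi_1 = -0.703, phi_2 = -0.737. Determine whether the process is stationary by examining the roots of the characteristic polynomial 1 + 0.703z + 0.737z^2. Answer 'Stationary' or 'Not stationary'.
\text{Stationary}

The AR(p) characteristic polynomial is P(z) = 1 + 0.703z + 0.737z^2.
Stationarity requires all roots to lie outside the unit circle, i.e. |z| > 1 for every root.
Set 1 + (0.703) z + (0.737) z^2 = 0, i.e. a z^2 + b z + c = 0 with a = 0.737, b = 0.703, c = 1.
Discriminant D = b^2 - 4ac = (0.703)^2 - 4*(0.737)*1 = 0.494209 - (2.948) = -2.453791.
D < 0, so the roots are the complex-conjugate pair z = (-b +/- i sqrt(-D)) / (2a) = -0.4769 +/- 1.0627i.
For a conjugate pair |z|^2 = z * conj(z) = (product of roots) = c/a = 1/(0.737) = 1.356852, so |z| = sqrt(1.356852) = 1.1648 for both roots.
Moduli of all roots: 1.1648, 1.1648.
All moduli strictly greater than 1? Yes.
Verdict: Stationary.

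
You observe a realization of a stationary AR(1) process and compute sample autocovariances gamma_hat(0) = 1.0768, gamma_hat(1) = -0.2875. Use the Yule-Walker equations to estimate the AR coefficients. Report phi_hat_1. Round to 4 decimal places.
\hat\phi_{1} = -0.2670

The Yule-Walker equations for an AR(p) process read, in matrix form,
  Gamma_p phi = r_p,   with   (Gamma_p)_{ij} = gamma(|i - j|),
                       (r_p)_i = gamma(i),   i,j = 1..p.
Substitute the sample gammas (Toeplitz matrix and right-hand side of size 1):
  Gamma_p = [[1.0768]]
  r_p     = [-0.2875]
With p = 1 this is the single equation gamma(0) phi_1 = gamma(1):
  phi_hat_1 = gamma(1) / gamma(0) = -0.2875 / 1.0768 = -0.2670.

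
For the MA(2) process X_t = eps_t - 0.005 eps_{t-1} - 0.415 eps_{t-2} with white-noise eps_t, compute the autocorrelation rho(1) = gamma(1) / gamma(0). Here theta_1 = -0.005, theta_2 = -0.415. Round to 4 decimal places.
\rho(1) = -0.0025

For an MA(q) process with theta_0 = 1, the autocovariance is
  gamma(k) = sigma^2 * sum_{i=0..q-k} theta_i * theta_{i+k},
and rho(k) = gamma(k) / gamma(0). Sigma^2 cancels.
  numerator   = (1)*(-0.005) + (-0.005)*(-0.415) = -0.002925.
  denominator = (1)^2 + (-0.005)^2 + (-0.415)^2 = 1.17225.
  rho(1) = -0.002925 / 1.17225 = -0.0025.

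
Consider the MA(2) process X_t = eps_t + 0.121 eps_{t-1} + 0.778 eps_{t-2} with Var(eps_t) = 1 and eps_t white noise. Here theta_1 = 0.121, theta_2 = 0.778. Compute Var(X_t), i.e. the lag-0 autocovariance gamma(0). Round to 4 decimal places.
\gamma(0) = 1.6199

For an MA(q) process X_t = eps_t + sum_i theta_i eps_{t-i} with
Var(eps_t) = sigma^2, the variance is
  gamma(0) = sigma^2 * (1 + sum_i theta_i^2).
  sum_i theta_i^2 = (0.121)^2 + (0.778)^2 = 0.014641 + 0.605284 = 0.619925.
  gamma(0) = 1 * (1 + 0.619925) = 1 * 1.619925 = 1.619925, which rounds to 1.6199.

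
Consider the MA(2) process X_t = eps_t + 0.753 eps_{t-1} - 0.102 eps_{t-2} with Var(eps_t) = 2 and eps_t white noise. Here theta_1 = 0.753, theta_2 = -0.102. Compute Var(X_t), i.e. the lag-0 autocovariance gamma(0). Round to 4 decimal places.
\gamma(0) = 3.1548

For an MA(q) process X_t = eps_t + sum_i theta_i eps_{t-i} with
Var(eps_t) = sigma^2, the variance is
  gamma(0) = sigma^2 * (1 + sum_i theta_i^2).
  sum_i theta_i^2 = (0.753)^2 + (-0.102)^2 = 0.567009 + 0.010404 = 0.577413.
  gamma(0) = 2 * (1 + 0.577413) = 2 * 1.577413 = 3.154826, which rounds to 3.1548.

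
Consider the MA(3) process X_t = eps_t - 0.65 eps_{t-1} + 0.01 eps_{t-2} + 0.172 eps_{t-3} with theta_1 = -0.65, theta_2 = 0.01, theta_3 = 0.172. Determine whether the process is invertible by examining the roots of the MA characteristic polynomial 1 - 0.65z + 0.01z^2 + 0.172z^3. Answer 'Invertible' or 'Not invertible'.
\text{Invertible}

The MA(q) characteristic polynomial is P(z) = 1 - 0.65z + 0.01z^2 + 0.172z^3.
Invertibility requires all roots to lie outside the unit circle, i.e. |z| > 1 for every root.
Degree 3: look for a simple real root z0 first, then factor out (1 - z/z0) and solve the remaining quadratic.
Testing z0 = -2.5: P(-2.5) = 1 + (-0.65)(-2.5) + (0.01)(-2.5)^2 + (0.172)(-2.5)^3
  = 1 + (1.625) + (0.0625) + (-2.6875) = 0.  So z_0 = -2.5 is a root, |z_0| = 2.5.
Divide out the factor (1 + 0.4 z) = (1 - z/z0) (since 1/z0 = -0.4):
  P(z) = (1 + 0.4 z)(1 + (-1.05) z + (0.43) z^2)
  [check: z-coef -1.05 - (-0.4) = -0.65; z^2-coef 0.43 - (-0.4)(-1.05) = 0.01; z^3-coef -(-0.4)(0.43) = 0.172.]
Remaining roots from the quadratic factor 1 + (-1.05) z + (0.43) z^2:
  Set 1 + (-1.05) z + (0.43) z^2 = 0, i.e. a z^2 + b z + c = 0 with a = 0.43, b = -1.05, c = 1.
  Discriminant D = b^2 - 4ac = (-1.05)^2 - 4*(0.43)*1 = 1.1025 - (1.72) = -0.6175.
  D < 0, so the roots are the complex-conjugate pair z = (-b +/- i sqrt(-D)) / (2a) = 1.2209 +/- 0.9137i.
  For a conjugate pair |z|^2 = z * conj(z) = (product of roots) = c/a = 1/(0.43) = 2.325581, so |z| = sqrt(2.325581) = 1.525 for both roots.
Moduli of all roots: 2.5000, 1.5250, 1.5250.
All moduli strictly greater than 1? Yes.
Verdict: Invertible.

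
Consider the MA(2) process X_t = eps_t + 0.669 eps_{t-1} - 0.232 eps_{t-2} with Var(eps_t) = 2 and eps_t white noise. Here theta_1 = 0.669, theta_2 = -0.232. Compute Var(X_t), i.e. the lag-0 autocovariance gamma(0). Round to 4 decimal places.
\gamma(0) = 3.0028

For an MA(q) process X_t = eps_t + sum_i theta_i eps_{t-i} with
Var(eps_t) = sigma^2, the variance is
  gamma(0) = sigma^2 * (1 + sum_i theta_i^2).
  sum_i theta_i^2 = (0.669)^2 + (-0.232)^2 = 0.447561 + 0.053824 = 0.501385.
  gamma(0) = 2 * (1 + 0.501385) = 2 * 1.501385 = 3.00277, which rounds to 3.0028.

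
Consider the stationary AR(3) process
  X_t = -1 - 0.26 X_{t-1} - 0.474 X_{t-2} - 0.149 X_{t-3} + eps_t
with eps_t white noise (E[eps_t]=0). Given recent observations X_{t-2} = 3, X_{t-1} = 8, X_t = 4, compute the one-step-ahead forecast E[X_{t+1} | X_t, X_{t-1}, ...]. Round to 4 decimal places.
E[X_{t+1} \mid \mathcal F_t] = -6.2790

For an AR(p) model X_t = c + sum_i phi_i X_{t-i} + eps_t, the
one-step-ahead conditional mean is
  E[X_{t+1} | X_t, ...] = c + sum_i phi_i X_{t+1-i}.
Substitute known values:
  E[X_{t+1} | ...] = -1 + (-0.26) * (4) + (-0.474) * (8) + (-0.149) * (3)
                   = -6.2790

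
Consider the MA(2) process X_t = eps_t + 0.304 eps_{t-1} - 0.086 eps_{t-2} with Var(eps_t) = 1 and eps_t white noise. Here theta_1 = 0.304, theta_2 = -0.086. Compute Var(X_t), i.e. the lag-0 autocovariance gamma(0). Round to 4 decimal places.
\gamma(0) = 1.0998

For an MA(q) process X_t = eps_t + sum_i theta_i eps_{t-i} with
Var(eps_t) = sigma^2, the variance is
  gamma(0) = sigma^2 * (1 + sum_i theta_i^2).
  sum_i theta_i^2 = (0.304)^2 + (-0.086)^2 = 0.092416 + 0.007396 = 0.099812.
  gamma(0) = 1 * (1 + 0.099812) = 1 * 1.099812 = 1.099812, which rounds to 1.0998.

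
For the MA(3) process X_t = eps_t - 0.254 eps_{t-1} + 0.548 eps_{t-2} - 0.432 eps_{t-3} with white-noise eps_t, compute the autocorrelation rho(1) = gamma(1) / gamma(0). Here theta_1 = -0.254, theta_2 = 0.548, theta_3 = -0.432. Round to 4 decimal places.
\rho(1) = -0.4060

For an MA(q) process with theta_0 = 1, the autocovariance is
  gamma(k) = sigma^2 * sum_{i=0..q-k} theta_i * theta_{i+k},
and rho(k) = gamma(k) / gamma(0). Sigma^2 cancels.
  numerator   = (1)*(-0.254) + (-0.254)*(0.548) + (0.548)*(-0.432) = -0.629928.
  denominator = (1)^2 + (-0.254)^2 + (0.548)^2 + (-0.432)^2 = 1.551444.
  rho(1) = -0.629928 / 1.551444 = -0.4060.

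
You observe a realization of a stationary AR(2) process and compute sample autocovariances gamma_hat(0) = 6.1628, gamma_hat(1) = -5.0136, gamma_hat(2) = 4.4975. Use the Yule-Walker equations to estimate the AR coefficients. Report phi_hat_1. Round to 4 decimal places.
\hat\phi_{1} = -0.6500

The Yule-Walker equations for an AR(p) process read, in matrix form,
  Gamma_p phi = r_p,   with   (Gamma_p)_{ij} = gamma(|i - j|),
                       (r_p)_i = gamma(i),   i,j = 1..p.
Substitute the sample gammas (Toeplitz matrix and right-hand side of size 2):
  Gamma_p = [[6.1628, -5.0136], [-5.0136, 6.1628]]
  r_p     = [-5.0136, 4.4975]
Written out:
  6.1628 phi_1 - 5.0136 phi_2 = -5.0136
  -5.0136 phi_1 + 6.1628 phi_2 = 4.4975
Solve by Cramer's rule:
  det = gamma(0)^2 - gamma(1)^2 = (6.1628)^2 - (-5.0136)^2 = 37.98010384 - 25.13618496 = 12.84391888
  phi_hat_1 = [gamma(1) gamma(0) - gamma(1) gamma(2)] / det = [(-5.0136)(6.1628) - (-5.0136)(4.4975)] / 12.84391888 = -8.34914808 / 12.84391888 = -0.65
  phi_hat_2 = [gamma(0) gamma(2) - gamma(1)^2] / det = [(6.1628)(4.4975) - (-5.0136)^2] / 12.84391888 = 2.58100804 / 12.84391888 = 0.201
So phi_hat = [-0.6500, 0.2010].
Therefore phi_hat_1 = -0.6500.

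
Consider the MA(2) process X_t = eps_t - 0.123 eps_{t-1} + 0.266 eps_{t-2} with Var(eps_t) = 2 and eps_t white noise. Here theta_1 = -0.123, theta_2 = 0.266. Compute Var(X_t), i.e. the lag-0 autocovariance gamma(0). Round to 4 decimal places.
\gamma(0) = 2.1718

For an MA(q) process X_t = eps_t + sum_i theta_i eps_{t-i} with
Var(eps_t) = sigma^2, the variance is
  gamma(0) = sigma^2 * (1 + sum_i theta_i^2).
  sum_i theta_i^2 = (-0.123)^2 + (0.266)^2 = 0.015129 + 0.070756 = 0.085885.
  gamma(0) = 2 * (1 + 0.085885) = 2 * 1.085885 = 2.17177, which rounds to 2.1718.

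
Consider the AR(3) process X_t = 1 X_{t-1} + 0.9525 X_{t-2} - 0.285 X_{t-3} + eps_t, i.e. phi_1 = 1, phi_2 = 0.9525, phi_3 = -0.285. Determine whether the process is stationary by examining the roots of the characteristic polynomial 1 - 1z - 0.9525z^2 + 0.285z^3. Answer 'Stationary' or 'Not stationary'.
\text{Not stationary}

The AR(p) characteristic polynomial is P(z) = 1 - 1z - 0.9525z^2 + 0.285z^3.
Stationarity requires all roots to lie outside the unit circle, i.e. |z| > 1 for every root.
Degree 3: look for a simple real root z0 first, then factor out (1 - z/z0) and solve the remaining quadratic.
Testing z0 = 4: P(4) = 1 + (-1)(4) + (-0.9525)(4)^2 + (0.285)(4)^3
  = 1 + (-4) + (-15.24) + (18.24) = 0.  So z_0 = 4 is a root, |z_0| = 4.
Divide out the factor (1 - 0.25 z) = (1 - z/z0) (since 1/z0 = 0.25):
  P(z) = (1 - 0.25 z)(1 + (-0.75) z + (-1.14) z^2)
  [check: z-coef -0.75 - (0.25) = -1; z^2-coef -1.14 - (0.25)(-0.75) = -0.9525; z^3-coef -(0.25)(-1.14) = 0.285.]
Remaining roots from the quadratic factor 1 + (-0.75) z + (-1.14) z^2:
  Set 1 + (-0.75) z + (-1.14) z^2 = 0, i.e. a z^2 + b z + c = 0 with a = -1.14, b = -0.75, c = 1.
  Discriminant D = b^2 - 4ac = (-0.75)^2 - 4*(-1.14)*1 = 0.5625 - (-4.56) = 5.1225.
  D >= 0, so the roots are real: z = (-b +/- sqrt(D)) / (2a) = (0.75 +/- 2.263294) / (-2.28).
    z_1 = (0.75 + 2.263294) / (-2.28) = -1.3216,   |z_1| = 1.3216.
    z_2 = (0.75 - 2.263294) / (-2.28) = 0.6637,   |z_2| = 0.6637.
Moduli of all roots: 4.0000, 1.3216, 0.6637.
All moduli strictly greater than 1? No.
Verdict: Not stationary.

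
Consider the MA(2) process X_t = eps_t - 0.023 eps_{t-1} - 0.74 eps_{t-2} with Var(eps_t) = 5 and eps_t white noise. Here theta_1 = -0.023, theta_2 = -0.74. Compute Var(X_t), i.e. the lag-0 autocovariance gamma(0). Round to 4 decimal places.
\gamma(0) = 7.7406

For an MA(q) process X_t = eps_t + sum_i theta_i eps_{t-i} with
Var(eps_t) = sigma^2, the variance is
  gamma(0) = sigma^2 * (1 + sum_i theta_i^2).
  sum_i theta_i^2 = (-0.023)^2 + (-0.74)^2 = 0.000529 + 0.5476 = 0.548129.
  gamma(0) = 5 * (1 + 0.548129) = 5 * 1.548129 = 7.740645, which rounds to 7.7406.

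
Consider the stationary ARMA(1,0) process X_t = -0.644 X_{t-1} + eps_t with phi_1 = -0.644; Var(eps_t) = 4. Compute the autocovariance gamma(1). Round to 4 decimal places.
\gamma(1) = -4.4014

Multiply the model equation by X_{t-k} and take expectations. With theta_0 = psi_0 = 1 and psi_j the MA(infinity) weights, this gives
  gamma(k) - sum_i phi_i gamma(k-i) = c_k,
  c_k = sigma^2 * sum_{j=k..q} theta_j psi_{j-k}   (c_k = 0 for k > q),
using gamma(-m) = gamma(m).
Pure AR (q = 0): c_0 = sigma^2 = 4, c_k = 0 for k >= 1.
Equations for k = 0 and k = 1 (AR order 1):
  gamma(0) = phi_1 gamma(1) + c_0
  gamma(1) = phi_1 gamma(0) + c_1
Substituting the second into the first: gamma(0) (1 - phi_1^2) = c_0 + phi_1 c_1, so
  gamma(0) = c_0 / (1 - phi_1^2) = 4 / (1 - (-0.644)^2) = 4 / 0.585264 = 6.834523.
  gamma(1) = phi_1 gamma(0) = (-0.644)(6.834523) = -4.401433.
Therefore gamma(1) = -4.4014 (to 4 decimal places).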